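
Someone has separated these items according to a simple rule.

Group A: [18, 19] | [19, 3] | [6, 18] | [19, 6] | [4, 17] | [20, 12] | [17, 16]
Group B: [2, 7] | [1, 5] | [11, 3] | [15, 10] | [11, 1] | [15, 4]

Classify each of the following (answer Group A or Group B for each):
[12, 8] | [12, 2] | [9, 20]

Group B, Group B, Group A

Every 'Group A' example satisfies: max ≥ 16. None of the 'Group B' examples do.
Group B: [12, 8], since max 12. Group B: [12, 2], since max 12. Group A: [9, 20], since max 20.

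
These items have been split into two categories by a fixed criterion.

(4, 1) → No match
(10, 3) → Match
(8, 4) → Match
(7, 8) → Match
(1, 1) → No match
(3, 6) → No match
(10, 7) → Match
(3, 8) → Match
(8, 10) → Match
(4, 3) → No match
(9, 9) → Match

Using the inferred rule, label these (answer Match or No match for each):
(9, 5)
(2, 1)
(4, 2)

Match, No match, No match

The distinguishing property — sum ≥ 11 — holds for all the 'Match' cases and none of the 'No match' cases.
(9, 5): 9+5 = 14 — passes, so Match.
(2, 1): 2+1 = 3 — doesn't qualify, so No match.
(4, 2): 4+2 = 6 — doesn't qualify, so No match.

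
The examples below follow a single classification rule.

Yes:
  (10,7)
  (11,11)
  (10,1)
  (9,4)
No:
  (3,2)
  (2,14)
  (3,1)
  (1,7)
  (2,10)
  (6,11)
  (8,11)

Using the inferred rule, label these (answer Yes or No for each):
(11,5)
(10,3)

The common property of the 'Yes' items is: first ≥ 9. No 'No' item has it.
(11,5): first 11 — meets the rule, so Yes. (10,3): first 10 — meets the rule, so Yes.

Yes, Yes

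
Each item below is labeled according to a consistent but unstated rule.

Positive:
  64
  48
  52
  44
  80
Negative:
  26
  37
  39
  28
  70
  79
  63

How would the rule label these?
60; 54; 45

The classifier is using: multiple of 4 AND at least 37.
60: 60 = 4·15, 60 ≥ 37, fits → Positive. 54: 54 = 4·13 + 2, 54 ≥ 37, fails this test → Negative. 45: 45 = 4·11 + 1, 45 ≥ 37, fails this test → Negative.

Positive, Negative, Negative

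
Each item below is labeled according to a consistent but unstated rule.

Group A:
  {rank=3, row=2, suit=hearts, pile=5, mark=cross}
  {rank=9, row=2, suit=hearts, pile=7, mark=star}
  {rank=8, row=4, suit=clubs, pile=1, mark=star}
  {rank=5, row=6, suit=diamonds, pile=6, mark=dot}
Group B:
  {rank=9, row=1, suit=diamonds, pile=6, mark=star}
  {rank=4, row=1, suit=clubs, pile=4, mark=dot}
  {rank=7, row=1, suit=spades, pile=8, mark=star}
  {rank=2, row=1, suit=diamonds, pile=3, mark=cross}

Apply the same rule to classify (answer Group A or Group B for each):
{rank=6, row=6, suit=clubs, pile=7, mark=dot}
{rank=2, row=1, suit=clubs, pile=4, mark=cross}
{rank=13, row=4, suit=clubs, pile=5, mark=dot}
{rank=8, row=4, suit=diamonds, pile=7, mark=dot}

The rule appears to be: row ≥ 2.

Group A, Group B, Group A, Group A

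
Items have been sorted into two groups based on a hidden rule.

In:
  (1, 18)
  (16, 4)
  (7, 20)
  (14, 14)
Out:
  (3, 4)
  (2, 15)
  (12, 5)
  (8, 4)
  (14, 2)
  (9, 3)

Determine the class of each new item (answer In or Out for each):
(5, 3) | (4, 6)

One predicate separates the groups cleanly: sum ≥ 19.

Out, Out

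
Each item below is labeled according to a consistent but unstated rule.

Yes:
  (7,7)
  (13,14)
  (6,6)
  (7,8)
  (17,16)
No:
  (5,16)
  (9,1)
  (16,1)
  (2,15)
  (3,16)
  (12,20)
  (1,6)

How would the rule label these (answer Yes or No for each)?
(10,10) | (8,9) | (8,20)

The common property of the 'Yes' items is: |first − second| ≤ 1. No 'No' item has it.
Yes: (10,10), since |10−10| = 0. Yes: (8,9), since |8−9| = 1. No: (8,20), since |8−20| = 12.

Yes, Yes, No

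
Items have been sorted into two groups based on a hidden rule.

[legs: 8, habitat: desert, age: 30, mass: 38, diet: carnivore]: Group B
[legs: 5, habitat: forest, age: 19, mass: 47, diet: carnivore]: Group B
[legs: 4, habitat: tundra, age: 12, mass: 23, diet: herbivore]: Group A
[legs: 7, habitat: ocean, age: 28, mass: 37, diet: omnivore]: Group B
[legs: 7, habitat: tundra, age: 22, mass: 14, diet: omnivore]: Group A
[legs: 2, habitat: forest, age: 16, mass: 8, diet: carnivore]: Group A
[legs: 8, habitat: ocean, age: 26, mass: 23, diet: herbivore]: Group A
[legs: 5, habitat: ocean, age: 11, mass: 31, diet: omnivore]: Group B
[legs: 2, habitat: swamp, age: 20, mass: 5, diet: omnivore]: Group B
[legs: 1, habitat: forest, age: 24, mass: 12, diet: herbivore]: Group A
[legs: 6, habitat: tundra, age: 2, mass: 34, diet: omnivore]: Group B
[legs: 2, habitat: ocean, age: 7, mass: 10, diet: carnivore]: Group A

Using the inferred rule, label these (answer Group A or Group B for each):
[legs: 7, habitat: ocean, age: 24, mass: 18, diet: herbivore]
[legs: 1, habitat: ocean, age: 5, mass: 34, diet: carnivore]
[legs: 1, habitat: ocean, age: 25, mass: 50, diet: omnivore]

Group A, Group B, Group B

A rule that fits every label: mass ≥ 8 AND mass ≤ 23 — true of each 'Group A' example, false of each 'Group B' one.
[legs: 7, habitat: ocean, age: 24, mass: 18, diet: herbivore] — mass = 18, hence Group A.
[legs: 1, habitat: ocean, age: 5, mass: 34, diet: carnivore] — mass = 34, hence Group B.
[legs: 1, habitat: ocean, age: 25, mass: 50, diet: omnivore] — mass = 50, hence Group B.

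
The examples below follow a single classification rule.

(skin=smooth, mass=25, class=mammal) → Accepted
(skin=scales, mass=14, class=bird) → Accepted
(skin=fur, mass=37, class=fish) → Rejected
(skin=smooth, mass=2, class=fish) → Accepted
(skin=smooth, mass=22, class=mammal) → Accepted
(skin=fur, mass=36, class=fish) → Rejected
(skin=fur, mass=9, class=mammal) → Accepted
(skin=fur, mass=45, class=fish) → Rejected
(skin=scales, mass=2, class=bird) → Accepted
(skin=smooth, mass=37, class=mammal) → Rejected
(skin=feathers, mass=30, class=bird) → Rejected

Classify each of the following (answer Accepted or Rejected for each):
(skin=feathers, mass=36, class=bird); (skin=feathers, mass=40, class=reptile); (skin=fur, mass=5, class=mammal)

Rejected, Rejected, Accepted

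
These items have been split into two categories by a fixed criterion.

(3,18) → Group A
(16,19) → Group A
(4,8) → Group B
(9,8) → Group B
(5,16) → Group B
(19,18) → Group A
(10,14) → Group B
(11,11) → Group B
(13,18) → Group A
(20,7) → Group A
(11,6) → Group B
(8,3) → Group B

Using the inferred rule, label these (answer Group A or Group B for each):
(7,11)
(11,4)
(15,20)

Group B, Group B, Group A

Every 'Group A' example satisfies: max ≥ 18. None of the 'Group B' examples do.
Group B: (7,11), since max 11.
Group B: (11,4), since max 11.
Group A: (15,20), since max 20.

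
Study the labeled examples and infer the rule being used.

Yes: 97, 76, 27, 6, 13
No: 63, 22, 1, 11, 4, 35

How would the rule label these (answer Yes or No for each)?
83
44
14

The classifier is using: ≡ 6 (mod 7).
83: 83 mod 7 = 6, qualifies → Yes.
44: 44 mod 7 = 2, does not pass → No.
14: 14 mod 7 = 0, does not pass → No.

Yes, No, No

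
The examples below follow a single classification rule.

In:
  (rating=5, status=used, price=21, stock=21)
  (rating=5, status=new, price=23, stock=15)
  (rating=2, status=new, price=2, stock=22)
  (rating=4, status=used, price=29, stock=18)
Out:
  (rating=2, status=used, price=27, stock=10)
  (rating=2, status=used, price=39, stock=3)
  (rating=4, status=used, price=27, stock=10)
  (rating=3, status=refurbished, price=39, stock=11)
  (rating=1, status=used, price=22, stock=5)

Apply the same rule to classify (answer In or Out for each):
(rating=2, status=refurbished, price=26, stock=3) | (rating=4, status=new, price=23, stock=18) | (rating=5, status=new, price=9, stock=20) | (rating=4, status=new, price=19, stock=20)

Out, In, In, In

The common property of the 'In' items is: stock ≥ 15. No 'Out' item has it.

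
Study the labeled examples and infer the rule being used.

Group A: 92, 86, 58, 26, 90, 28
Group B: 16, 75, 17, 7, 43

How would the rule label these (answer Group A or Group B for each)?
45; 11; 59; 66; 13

Group B, Group B, Group B, Group A, Group B

All 'Group A' examples share one property — even AND at least 17 — and every 'Group B' example lacks it.
Group B: 45, since 45 is odd, 45 ≥ 17.
Group B: 11, since 11 is odd, 11 < 17.
Group B: 59, since 59 is odd, 59 ≥ 17.
Group A: 66, since 66 is even, 66 ≥ 17.
Group B: 13, since 13 is odd, 13 < 17.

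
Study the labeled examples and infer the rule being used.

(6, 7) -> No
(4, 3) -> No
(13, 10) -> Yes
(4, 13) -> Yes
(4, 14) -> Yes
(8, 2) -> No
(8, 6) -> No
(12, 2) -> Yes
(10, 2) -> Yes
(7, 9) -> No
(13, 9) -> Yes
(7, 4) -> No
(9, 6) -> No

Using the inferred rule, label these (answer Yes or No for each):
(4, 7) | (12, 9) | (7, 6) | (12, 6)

No, Yes, No, Yes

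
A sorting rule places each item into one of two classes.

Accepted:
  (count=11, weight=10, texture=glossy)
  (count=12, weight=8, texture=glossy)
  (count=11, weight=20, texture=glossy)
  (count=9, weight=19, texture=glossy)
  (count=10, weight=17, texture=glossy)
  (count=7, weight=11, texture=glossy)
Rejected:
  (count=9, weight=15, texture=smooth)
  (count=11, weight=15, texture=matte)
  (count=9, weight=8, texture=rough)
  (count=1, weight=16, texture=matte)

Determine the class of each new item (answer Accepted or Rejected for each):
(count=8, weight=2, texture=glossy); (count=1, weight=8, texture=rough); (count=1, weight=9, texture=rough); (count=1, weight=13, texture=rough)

A rule that fits every label: texture is glossy — true of each 'Accepted' example, false of each 'Rejected' one.

Accepted, Rejected, Rejected, Rejected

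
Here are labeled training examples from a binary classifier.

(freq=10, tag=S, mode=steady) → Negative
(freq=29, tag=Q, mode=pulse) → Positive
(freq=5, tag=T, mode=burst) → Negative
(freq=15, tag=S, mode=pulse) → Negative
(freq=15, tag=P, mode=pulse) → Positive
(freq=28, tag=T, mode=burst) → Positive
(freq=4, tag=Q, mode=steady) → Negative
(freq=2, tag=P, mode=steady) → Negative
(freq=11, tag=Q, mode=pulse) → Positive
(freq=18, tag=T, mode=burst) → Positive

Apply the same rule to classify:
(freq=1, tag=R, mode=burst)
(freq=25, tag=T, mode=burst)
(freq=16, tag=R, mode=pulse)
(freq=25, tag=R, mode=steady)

Negative, Positive, Positive, Positive

The rule appears to be: tag is not S AND freq ≥ 10.
(freq=1, tag=R, mode=burst) → tag is R, freq = 1 → Negative. (freq=25, tag=T, mode=burst) → tag is T, freq = 25 → Positive. (freq=16, tag=R, mode=pulse) → tag is R, freq = 16 → Positive. (freq=25, tag=R, mode=steady) → tag is R, freq = 25 → Positive.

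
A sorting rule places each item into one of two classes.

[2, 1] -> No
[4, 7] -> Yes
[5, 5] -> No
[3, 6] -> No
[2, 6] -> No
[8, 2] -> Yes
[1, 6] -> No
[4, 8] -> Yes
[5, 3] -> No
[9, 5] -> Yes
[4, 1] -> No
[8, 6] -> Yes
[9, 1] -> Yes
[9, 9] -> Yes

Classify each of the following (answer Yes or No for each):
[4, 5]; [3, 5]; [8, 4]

No, No, Yes

The distinguishing property — max ≥ 7 — holds for all the 'Yes' cases and none of the 'No' cases.
[4, 5] — max 5, hence No.
[3, 5] — max 5, hence No.
[8, 4] — max 8, hence Yes.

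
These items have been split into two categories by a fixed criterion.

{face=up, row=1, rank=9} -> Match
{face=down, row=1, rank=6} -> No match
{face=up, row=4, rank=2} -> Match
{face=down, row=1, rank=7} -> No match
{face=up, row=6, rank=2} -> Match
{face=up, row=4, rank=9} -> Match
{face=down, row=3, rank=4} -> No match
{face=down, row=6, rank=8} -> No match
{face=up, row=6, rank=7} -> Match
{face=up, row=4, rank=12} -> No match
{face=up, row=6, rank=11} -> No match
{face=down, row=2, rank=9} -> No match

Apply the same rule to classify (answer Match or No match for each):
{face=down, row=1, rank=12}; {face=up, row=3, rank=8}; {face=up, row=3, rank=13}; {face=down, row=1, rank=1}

No match, Match, No match, No match

The rule appears to be: face is up AND rank ≤ 9.
{face=down, row=1, rank=12} → face is down, rank = 12 → No match. {face=up, row=3, rank=8} → face is up, rank = 8 → Match. {face=up, row=3, rank=13} → face is up, rank = 13 → No match. {face=down, row=1, rank=1} → face is down, rank = 1 → No match.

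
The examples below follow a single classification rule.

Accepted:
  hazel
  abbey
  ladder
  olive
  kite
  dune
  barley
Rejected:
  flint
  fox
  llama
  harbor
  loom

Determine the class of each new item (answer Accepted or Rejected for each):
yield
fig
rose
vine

'Accepted' ⟺ contains 'e'.
yield: Accepted (has 'e'). fig: Rejected (no 'e'). rose: Accepted (has 'e'). vine: Accepted (has 'e').

Accepted, Rejected, Accepted, Accepted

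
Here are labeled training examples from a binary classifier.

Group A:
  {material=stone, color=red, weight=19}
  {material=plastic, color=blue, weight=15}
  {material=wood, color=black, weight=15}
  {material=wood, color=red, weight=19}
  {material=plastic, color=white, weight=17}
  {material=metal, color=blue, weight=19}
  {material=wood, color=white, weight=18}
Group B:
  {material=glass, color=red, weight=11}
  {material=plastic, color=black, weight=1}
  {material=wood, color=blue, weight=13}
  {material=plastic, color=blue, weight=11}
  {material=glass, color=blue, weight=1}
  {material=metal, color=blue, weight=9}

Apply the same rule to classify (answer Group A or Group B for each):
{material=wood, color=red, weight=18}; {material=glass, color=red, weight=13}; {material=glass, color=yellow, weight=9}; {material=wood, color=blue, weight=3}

The classifier is using: weight ≥ 15.
{material=wood, color=red, weight=18}: Group A (weight = 18).
{material=glass, color=red, weight=13}: Group B (weight = 13).
{material=glass, color=yellow, weight=9}: Group B (weight = 9).
{material=wood, color=blue, weight=3}: Group B (weight = 3).

Group A, Group B, Group B, Group B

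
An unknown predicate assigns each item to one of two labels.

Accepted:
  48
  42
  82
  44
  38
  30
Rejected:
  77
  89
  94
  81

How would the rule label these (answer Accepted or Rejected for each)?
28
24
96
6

Every 'Accepted' example satisfies: even AND at most 82. None of the 'Rejected' examples do.
28: Accepted (28 is even, 28 ≤ 82). 24: Accepted (24 is even, 24 ≤ 82). 96: Rejected (96 is even, 96 > 82). 6: Accepted (6 is even, 6 ≤ 82).

Accepted, Accepted, Rejected, Accepted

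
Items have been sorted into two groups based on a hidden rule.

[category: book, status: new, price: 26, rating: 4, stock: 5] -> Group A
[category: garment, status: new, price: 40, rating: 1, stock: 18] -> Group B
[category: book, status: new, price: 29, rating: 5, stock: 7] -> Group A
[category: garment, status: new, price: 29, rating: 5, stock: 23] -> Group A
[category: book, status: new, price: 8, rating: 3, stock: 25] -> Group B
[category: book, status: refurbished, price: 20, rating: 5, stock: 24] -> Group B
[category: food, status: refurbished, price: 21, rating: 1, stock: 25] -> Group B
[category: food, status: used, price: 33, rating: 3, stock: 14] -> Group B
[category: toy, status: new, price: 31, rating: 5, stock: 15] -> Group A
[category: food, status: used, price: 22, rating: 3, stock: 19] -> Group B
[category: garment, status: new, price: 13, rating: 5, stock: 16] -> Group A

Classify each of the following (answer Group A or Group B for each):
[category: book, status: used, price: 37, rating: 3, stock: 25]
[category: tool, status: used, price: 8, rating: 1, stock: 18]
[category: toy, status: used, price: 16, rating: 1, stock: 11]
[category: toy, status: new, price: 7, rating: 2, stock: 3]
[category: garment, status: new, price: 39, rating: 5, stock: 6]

Group B, Group B, Group B, Group B, Group A

One predicate separates the groups cleanly: status is new AND rating ≥ 4.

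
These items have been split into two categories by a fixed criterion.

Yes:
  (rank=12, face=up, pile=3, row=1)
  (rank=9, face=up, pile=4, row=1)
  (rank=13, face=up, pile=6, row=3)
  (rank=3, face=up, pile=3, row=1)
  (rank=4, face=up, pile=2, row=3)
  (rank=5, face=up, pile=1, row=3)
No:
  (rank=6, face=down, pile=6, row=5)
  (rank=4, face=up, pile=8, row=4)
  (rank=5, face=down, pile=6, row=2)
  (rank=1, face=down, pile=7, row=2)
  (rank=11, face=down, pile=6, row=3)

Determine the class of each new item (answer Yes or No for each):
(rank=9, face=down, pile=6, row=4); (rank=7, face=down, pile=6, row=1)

The common property of the 'Yes' items is: face is up AND row ≤ 3. No 'No' item has it.
(rank=9, face=down, pile=6, row=4): No (face is down, row = 4).
(rank=7, face=down, pile=6, row=1): No (face is down, row = 1).

No, No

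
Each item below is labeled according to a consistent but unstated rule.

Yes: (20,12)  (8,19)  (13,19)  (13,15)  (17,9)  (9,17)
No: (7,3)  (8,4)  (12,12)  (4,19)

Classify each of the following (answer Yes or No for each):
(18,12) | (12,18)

'Yes' ⟺ sum ≥ 26.

Yes, Yes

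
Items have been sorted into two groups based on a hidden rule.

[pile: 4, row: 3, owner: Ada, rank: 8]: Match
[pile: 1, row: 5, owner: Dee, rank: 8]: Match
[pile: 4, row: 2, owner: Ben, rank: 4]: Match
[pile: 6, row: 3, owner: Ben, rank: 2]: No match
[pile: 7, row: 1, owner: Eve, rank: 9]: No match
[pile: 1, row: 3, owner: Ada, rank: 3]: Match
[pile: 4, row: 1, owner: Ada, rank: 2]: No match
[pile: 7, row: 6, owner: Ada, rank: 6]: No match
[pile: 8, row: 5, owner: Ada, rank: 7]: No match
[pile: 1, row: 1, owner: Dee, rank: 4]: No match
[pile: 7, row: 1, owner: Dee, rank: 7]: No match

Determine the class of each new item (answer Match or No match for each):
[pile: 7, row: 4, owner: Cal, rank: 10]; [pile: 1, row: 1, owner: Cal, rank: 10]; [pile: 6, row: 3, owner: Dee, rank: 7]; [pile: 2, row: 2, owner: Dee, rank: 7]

No match, No match, No match, Match

The classifier is using: pile ≤ 4 AND row ≥ 2.
No match: [pile: 7, row: 4, owner: Cal, rank: 10], since pile = 7, row = 4.
No match: [pile: 1, row: 1, owner: Cal, rank: 10], since pile = 1, row = 1.
No match: [pile: 6, row: 3, owner: Dee, rank: 7], since pile = 6, row = 3.
Match: [pile: 2, row: 2, owner: Dee, rank: 7], since pile = 2, row = 2.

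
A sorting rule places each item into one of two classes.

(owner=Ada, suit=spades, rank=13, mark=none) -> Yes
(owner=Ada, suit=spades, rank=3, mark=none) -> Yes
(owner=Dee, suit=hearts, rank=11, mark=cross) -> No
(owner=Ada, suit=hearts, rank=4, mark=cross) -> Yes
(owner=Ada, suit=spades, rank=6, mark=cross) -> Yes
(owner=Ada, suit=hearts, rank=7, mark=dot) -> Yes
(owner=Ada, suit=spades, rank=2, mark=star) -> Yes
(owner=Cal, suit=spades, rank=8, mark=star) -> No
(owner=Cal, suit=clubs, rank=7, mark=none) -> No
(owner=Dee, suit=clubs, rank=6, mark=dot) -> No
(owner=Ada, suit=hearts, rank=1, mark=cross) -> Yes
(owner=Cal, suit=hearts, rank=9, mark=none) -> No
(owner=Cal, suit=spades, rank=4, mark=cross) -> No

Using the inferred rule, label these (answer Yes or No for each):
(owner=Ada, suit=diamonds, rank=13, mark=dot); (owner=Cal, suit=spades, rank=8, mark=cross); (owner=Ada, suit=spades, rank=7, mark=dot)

Yes, No, Yes

The distinguishing property — owner is Ada — holds for all the 'Yes' cases and none of the 'No' cases.
(owner=Ada, suit=diamonds, rank=13, mark=dot) — owner is Ada, hence Yes.
(owner=Cal, suit=spades, rank=8, mark=cross) — owner is Cal, hence No.
(owner=Ada, suit=spades, rank=7, mark=dot) — owner is Ada, hence Yes.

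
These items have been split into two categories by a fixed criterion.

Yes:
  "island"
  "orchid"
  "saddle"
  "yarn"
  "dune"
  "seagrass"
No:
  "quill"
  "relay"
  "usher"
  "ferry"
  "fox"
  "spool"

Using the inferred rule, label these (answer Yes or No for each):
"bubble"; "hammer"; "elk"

The simplest hypothesis consistent with all the labels is: even length.

Yes, Yes, No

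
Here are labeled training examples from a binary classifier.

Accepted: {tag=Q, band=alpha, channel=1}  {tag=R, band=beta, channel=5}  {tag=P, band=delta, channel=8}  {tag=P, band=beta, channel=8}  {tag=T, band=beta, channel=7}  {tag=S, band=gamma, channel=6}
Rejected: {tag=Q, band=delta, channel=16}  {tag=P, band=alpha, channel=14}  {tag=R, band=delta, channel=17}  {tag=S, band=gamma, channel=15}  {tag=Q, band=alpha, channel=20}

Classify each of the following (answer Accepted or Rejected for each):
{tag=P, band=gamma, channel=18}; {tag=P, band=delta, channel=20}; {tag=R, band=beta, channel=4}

Rejected, Rejected, Accepted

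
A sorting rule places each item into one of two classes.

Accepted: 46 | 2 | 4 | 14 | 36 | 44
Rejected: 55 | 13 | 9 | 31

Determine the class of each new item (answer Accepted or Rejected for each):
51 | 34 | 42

The simplest hypothesis consistent with all the labels is: even.
51: 51 is odd — does not satisfy this, so Rejected. 34: 34 is even — checks out, so Accepted. 42: 42 is even — checks out, so Accepted.

Rejected, Accepted, Accepted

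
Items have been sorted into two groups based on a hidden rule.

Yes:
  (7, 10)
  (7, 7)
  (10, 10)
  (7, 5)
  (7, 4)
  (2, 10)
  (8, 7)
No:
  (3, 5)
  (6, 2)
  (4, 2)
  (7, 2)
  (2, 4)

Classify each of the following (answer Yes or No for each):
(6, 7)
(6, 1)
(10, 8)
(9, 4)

Yes, No, Yes, Yes

The distinguishing property — sum ≥ 11 — holds for all the 'Yes' cases and none of the 'No' cases.
(6, 7): Yes (6+7 = 13). (6, 1): No (6+1 = 7). (10, 8): Yes (10+8 = 18). (9, 4): Yes (9+4 = 13).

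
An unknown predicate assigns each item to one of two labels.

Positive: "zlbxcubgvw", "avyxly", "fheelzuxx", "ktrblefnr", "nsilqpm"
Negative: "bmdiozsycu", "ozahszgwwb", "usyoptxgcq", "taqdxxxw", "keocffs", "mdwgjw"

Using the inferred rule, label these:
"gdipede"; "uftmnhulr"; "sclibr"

Negative, Positive, Positive

The distinguishing property — contains 'l' — holds for all the 'Positive' cases and none of the 'Negative' cases.
"gdipede": no 'l' — doesn't qualify, so Negative.
"uftmnhulr": has 'l' — qualifies, so Positive.
"sclibr": has 'l' — qualifies, so Positive.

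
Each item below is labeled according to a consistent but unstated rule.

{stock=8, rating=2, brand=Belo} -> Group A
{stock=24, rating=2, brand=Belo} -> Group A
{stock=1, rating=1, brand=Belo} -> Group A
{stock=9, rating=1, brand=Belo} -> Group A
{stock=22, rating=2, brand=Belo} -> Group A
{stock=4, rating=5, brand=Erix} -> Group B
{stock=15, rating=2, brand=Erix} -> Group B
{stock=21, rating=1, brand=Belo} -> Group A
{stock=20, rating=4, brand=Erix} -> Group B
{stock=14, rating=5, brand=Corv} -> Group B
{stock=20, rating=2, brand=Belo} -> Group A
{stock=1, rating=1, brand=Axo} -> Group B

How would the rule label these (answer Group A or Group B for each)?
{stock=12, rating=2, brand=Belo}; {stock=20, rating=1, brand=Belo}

Group A, Group A

A rule that fits every label: brand is Belo — true of each 'Group A' example, false of each 'Group B' one.
{stock=12, rating=2, brand=Belo} → brand is Belo → Group A. {stock=20, rating=1, brand=Belo} → brand is Belo → Group A.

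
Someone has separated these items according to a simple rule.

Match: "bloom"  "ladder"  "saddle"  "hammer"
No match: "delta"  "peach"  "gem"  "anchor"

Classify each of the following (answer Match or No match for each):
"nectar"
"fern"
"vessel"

No match, No match, Match

The simplest hypothesis consistent with all the labels is: has a double letter.
No match: "nectar", since no doubled letter. No match: "fern", since no doubled letter. Match: "vessel", since 'ss' doubled.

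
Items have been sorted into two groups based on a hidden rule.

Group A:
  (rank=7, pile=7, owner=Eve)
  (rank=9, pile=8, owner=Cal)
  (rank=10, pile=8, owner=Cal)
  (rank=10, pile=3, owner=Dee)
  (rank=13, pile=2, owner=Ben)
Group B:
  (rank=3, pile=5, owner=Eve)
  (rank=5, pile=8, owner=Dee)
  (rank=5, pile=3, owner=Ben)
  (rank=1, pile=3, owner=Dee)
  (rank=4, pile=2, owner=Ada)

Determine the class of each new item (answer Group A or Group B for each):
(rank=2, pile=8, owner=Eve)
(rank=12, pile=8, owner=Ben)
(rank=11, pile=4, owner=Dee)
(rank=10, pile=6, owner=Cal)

All 'Group A' examples share one property — rank ≥ 7 — and every 'Group B' example lacks it.
(rank=2, pile=8, owner=Eve) — rank = 2, hence Group B. (rank=12, pile=8, owner=Ben) — rank = 12, hence Group A. (rank=11, pile=4, owner=Dee) — rank = 11, hence Group A. (rank=10, pile=6, owner=Cal) — rank = 10, hence Group A.

Group B, Group A, Group A, Group A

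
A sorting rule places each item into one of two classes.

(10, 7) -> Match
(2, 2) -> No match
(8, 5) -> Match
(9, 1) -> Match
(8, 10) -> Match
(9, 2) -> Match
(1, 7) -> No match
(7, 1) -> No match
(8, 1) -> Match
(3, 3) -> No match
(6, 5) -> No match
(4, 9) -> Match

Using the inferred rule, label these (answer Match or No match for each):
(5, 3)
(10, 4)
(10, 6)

The common property of the 'Match' items is: max ≥ 8. No 'No match' item has it.
(5, 3): max 5, lacks this property → No match.
(10, 4): max 10, qualifies → Match.
(10, 6): max 10, qualifies → Match.

No match, Match, Match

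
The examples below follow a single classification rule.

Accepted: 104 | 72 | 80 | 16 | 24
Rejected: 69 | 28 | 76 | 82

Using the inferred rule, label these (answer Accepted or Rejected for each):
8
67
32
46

Accepted, Rejected, Accepted, Rejected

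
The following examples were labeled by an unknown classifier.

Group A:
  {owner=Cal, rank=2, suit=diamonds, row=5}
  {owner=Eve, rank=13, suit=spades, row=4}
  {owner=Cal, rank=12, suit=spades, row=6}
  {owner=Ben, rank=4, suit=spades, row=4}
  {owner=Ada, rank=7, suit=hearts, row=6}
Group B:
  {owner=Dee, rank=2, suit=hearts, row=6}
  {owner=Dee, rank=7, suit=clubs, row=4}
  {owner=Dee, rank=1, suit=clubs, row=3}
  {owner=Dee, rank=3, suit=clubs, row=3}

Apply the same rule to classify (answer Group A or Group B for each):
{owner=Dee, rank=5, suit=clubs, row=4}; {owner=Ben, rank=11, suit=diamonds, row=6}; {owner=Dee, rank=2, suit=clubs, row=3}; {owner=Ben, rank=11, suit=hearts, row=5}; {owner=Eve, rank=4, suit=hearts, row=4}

Group B, Group A, Group B, Group A, Group A

The common property of the 'Group A' items is: owner is not Dee. No 'Group B' item has it.
{owner=Dee, rank=5, suit=clubs, row=4}: Group B (owner is Dee).
{owner=Ben, rank=11, suit=diamonds, row=6}: Group A (owner is Ben).
{owner=Dee, rank=2, suit=clubs, row=3}: Group B (owner is Dee).
{owner=Ben, rank=11, suit=hearts, row=5}: Group A (owner is Ben).
{owner=Eve, rank=4, suit=hearts, row=4}: Group A (owner is Eve).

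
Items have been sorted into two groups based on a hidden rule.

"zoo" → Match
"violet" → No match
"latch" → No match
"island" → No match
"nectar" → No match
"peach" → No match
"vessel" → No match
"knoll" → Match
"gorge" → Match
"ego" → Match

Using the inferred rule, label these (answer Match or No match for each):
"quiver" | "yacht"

Every 'Match' example satisfies: odd length AND contains 'o'. None of the 'No match' examples do.

No match, No match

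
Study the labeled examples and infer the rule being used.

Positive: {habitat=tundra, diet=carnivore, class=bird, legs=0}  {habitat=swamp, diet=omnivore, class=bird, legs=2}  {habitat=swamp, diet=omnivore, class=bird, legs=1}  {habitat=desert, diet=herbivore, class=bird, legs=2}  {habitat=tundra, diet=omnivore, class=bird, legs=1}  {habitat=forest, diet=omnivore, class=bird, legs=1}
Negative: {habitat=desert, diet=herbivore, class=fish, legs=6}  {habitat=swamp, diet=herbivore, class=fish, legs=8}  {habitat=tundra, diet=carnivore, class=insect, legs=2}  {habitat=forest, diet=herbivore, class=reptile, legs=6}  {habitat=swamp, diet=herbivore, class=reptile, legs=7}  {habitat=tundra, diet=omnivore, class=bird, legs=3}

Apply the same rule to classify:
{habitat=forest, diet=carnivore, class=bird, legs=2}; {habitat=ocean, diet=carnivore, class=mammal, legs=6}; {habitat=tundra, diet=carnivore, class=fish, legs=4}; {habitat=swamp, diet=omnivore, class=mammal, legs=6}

Positive, Negative, Negative, Negative

'Positive' ⟺ class is bird AND legs ≤ 2.
{habitat=forest, diet=carnivore, class=bird, legs=2} → class is bird, legs = 2 → Positive. {habitat=ocean, diet=carnivore, class=mammal, legs=6} → class is mammal, legs = 6 → Negative. {habitat=tundra, diet=carnivore, class=fish, legs=4} → class is fish, legs = 4 → Negative. {habitat=swamp, diet=omnivore, class=mammal, legs=6} → class is mammal, legs = 6 → Negative.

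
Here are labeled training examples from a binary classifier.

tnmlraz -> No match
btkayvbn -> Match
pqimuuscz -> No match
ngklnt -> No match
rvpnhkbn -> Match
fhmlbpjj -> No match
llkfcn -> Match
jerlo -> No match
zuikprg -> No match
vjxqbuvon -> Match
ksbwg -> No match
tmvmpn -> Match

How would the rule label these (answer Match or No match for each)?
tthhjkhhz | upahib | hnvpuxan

Looking at the examples, the only property every 'Match' case has and every 'No match' case lacks is: ends with 'n'.
tthhjkhhz: ends with 'z' — doesn't match, so No match. upahib: ends with 'b' — doesn't match, so No match. hnvpuxan: ends with 'n' — fits, so Match.

No match, No match, Match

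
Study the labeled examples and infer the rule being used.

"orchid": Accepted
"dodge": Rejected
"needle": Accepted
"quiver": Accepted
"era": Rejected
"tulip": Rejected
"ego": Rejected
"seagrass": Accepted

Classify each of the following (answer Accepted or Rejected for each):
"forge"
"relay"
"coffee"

Rejected, Rejected, Accepted

Rule: even length. This holds for each 'Accepted' example and fails for each 'Rejected' one.
"forge" → length 5 → Rejected.
"relay" → length 5 → Rejected.
"coffee" → length 6 → Accepted.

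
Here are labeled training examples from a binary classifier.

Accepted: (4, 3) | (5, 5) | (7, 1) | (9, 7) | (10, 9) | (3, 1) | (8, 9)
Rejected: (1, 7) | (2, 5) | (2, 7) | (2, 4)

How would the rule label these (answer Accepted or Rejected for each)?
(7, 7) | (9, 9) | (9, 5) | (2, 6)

A rule that fits every label: first ≥ 3 — true of each 'Accepted' example, false of each 'Rejected' one.
(7, 7) — first 7, hence Accepted.
(9, 9) — first 9, hence Accepted.
(9, 5) — first 9, hence Accepted.
(2, 6) — first 2, hence Rejected.

Accepted, Accepted, Accepted, Rejected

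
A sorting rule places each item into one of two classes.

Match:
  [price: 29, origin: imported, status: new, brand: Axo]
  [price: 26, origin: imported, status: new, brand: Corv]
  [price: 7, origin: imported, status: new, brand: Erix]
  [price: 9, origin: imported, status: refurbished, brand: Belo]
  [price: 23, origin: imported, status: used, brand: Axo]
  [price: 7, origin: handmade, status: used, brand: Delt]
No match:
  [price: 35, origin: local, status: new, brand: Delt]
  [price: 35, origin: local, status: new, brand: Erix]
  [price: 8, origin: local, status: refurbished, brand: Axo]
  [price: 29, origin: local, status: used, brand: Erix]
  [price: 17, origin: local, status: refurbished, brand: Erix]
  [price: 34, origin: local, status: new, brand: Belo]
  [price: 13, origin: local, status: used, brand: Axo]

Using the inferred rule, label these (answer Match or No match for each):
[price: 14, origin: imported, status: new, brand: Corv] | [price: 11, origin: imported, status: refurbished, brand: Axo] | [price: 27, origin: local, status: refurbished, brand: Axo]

Match, Match, No match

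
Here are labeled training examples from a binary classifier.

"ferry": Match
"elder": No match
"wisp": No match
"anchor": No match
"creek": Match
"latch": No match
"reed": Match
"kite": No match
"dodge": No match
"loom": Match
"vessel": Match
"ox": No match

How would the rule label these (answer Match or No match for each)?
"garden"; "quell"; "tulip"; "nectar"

Comparing the two groups points to one rule — has a double letter.

No match, Match, No match, No match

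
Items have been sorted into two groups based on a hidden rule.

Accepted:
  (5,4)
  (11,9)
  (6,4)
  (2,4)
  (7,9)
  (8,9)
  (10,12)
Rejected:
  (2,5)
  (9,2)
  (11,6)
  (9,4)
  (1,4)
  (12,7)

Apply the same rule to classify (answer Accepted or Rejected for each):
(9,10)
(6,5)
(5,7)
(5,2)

Accepted, Accepted, Accepted, Rejected

All 'Accepted' examples share one property — |first − second| ≤ 2 — and every 'Rejected' example lacks it.
Accepted: (9,10), since |9−10| = 1. Accepted: (6,5), since |6−5| = 1. Accepted: (5,7), since |5−7| = 2. Rejected: (5,2), since |5−2| = 3.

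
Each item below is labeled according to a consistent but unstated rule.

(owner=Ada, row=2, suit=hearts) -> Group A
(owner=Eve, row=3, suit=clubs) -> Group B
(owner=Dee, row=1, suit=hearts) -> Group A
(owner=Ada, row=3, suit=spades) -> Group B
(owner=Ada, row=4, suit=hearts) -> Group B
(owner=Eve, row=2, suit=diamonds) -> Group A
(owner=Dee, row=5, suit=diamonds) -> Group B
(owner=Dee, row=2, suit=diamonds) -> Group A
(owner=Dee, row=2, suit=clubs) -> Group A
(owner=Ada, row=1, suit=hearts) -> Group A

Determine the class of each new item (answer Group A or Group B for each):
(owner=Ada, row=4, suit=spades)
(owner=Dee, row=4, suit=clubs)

A rule that fits every label: row ≤ 2 — true of each 'Group A' example, false of each 'Group B' one.

Group B, Group B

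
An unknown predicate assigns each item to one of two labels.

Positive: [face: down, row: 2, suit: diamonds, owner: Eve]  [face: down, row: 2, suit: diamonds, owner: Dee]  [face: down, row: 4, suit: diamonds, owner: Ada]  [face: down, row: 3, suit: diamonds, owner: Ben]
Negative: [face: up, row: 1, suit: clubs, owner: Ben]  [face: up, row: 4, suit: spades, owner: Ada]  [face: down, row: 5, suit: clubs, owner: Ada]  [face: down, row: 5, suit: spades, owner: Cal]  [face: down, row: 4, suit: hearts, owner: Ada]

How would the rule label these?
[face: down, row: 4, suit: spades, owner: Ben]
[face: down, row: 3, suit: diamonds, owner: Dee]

Negative, Positive

All 'Positive' examples share one property — suit is diamonds — and every 'Negative' example lacks it.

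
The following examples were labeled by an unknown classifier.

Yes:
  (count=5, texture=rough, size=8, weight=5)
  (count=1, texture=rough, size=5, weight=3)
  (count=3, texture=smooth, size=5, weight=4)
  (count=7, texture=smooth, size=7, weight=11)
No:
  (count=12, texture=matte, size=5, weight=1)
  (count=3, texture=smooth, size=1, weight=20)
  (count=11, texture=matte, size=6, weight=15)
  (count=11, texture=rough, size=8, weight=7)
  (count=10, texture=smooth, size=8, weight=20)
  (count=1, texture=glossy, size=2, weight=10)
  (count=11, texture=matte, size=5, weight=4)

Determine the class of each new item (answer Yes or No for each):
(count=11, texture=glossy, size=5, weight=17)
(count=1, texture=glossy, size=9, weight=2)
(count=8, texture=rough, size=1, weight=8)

No, Yes, No

The common property of the 'Yes' items is: size ≥ 5 AND count ≤ 7. No 'No' item has it.
(count=11, texture=glossy, size=5, weight=17): size = 5, count = 11, fails this test → No. (count=1, texture=glossy, size=9, weight=2): size = 9, count = 1, has this property → Yes. (count=8, texture=rough, size=1, weight=8): size = 1, count = 8, fails this test → No.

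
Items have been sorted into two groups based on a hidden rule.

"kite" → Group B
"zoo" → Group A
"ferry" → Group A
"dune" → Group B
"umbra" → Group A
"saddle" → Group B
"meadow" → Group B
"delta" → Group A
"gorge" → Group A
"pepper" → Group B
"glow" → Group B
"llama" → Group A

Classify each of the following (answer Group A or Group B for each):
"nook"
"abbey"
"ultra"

The distinguishing property — odd length — holds for all the 'Group A' cases and none of the 'Group B' cases.

Group B, Group A, Group A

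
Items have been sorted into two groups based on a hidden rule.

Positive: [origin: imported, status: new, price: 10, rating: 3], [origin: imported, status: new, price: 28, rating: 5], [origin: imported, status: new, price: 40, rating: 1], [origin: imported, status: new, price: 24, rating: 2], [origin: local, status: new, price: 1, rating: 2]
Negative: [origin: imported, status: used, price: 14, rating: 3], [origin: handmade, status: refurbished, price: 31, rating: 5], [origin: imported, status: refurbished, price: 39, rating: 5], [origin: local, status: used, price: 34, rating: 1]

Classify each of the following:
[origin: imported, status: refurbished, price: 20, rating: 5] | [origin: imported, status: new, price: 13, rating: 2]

Negative, Positive

The pattern is that an item is 'Positive' exactly when: status is new.
[origin: imported, status: refurbished, price: 20, rating: 5]: Negative (status is refurbished). [origin: imported, status: new, price: 13, rating: 2]: Positive (status is new).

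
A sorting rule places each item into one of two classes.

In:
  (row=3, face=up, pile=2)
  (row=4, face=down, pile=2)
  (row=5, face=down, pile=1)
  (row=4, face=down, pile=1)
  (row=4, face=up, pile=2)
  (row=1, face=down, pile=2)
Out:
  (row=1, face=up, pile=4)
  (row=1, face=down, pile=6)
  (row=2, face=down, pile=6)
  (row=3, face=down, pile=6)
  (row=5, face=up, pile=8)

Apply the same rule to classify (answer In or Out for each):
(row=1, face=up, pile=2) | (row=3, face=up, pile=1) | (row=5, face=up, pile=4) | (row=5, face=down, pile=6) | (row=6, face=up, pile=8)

In, In, Out, Out, Out

The distinguishing property — pile ≤ 2 — holds for all the 'In' cases and none of the 'Out' cases.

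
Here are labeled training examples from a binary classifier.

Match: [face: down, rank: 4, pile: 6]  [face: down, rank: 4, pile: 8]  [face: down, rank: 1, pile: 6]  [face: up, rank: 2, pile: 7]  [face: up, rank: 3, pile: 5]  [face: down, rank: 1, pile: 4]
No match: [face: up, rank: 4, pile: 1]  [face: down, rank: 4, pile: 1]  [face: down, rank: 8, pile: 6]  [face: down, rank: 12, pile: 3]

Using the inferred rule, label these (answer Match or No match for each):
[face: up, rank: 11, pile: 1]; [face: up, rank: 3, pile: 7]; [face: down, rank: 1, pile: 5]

The pattern is that an item is 'Match' exactly when: pile ≥ 3 AND rank ≤ 4.
[face: up, rank: 11, pile: 1] — pile = 1, rank = 11, hence No match. [face: up, rank: 3, pile: 7] — pile = 7, rank = 3, hence Match. [face: down, rank: 1, pile: 5] — pile = 5, rank = 1, hence Match.

No match, Match, Match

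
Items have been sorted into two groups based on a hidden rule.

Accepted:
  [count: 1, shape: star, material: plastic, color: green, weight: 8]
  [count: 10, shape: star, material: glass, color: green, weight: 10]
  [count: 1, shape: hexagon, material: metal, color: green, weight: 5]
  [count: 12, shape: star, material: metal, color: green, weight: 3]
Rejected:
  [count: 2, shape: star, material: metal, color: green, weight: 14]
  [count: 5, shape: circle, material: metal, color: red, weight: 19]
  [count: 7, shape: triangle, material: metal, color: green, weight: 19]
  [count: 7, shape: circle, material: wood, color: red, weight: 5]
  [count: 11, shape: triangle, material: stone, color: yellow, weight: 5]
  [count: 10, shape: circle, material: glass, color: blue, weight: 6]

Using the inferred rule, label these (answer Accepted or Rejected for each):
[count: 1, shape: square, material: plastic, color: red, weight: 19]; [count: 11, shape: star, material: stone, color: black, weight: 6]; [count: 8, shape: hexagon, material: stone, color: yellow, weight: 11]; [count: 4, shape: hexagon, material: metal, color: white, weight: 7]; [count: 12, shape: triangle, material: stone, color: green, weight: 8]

Rejected, Rejected, Rejected, Rejected, Accepted

The pattern is that an item is 'Accepted' exactly when: color is green AND weight ≤ 10.
[count: 1, shape: square, material: plastic, color: red, weight: 19]: Rejected (color is red, weight = 19). [count: 11, shape: star, material: stone, color: black, weight: 6]: Rejected (color is black, weight = 6). [count: 8, shape: hexagon, material: stone, color: yellow, weight: 11]: Rejected (color is yellow, weight = 11). [count: 4, shape: hexagon, material: metal, color: white, weight: 7]: Rejected (color is white, weight = 7). [count: 12, shape: triangle, material: stone, color: green, weight: 8]: Accepted (color is green, weight = 8).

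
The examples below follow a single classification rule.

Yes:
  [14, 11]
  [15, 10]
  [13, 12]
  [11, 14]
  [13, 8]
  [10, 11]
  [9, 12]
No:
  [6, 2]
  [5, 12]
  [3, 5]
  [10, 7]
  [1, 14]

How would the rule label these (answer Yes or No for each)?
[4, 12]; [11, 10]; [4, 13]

No, Yes, No

A rule that fits every label: sum ≥ 21 — true of each 'Yes' example, false of each 'No' one.
No: [4, 12], since 4+12 = 16.
Yes: [11, 10], since 11+10 = 21.
No: [4, 13], since 4+13 = 17.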